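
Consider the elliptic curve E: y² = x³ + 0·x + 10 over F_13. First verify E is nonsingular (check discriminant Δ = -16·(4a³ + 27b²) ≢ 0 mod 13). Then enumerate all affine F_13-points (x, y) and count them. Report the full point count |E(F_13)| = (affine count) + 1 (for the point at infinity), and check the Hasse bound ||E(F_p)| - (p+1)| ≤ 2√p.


Affine points = {(0, 6), (0, 7), (4, 3), (4, 10), (10, 3), (10, 10), (12, 3), (12, 10)}; affine count = 8; |E(F_13)| = 9.

Discriminant check: Δ ∝ 4a³ + 27b² = 4·0³ + 27·10² = 4·0 + 27·100 ≡ 9 (mod 13). Nonzero ⇒ E is nonsingular.
For each x ∈ F_13, compute rhs = x³ + 0·x + 10 mod 13, then count y ∈ F_13 with y² ≡ rhs.
  x = 0: rhs = 10, matching y values: 6, 7 (2 points).
  x = 1: rhs = 11, matching y values: none (0 points).
  x = 2: rhs = 5, matching y values: none (0 points).
  x = 3: rhs = 11, matching y values: none (0 points).
  x = 4: rhs = 9, matching y values: 3, 10 (2 points).
  x = 5: rhs = 5, matching y values: none (0 points).
  x = 6: rhs = 5, matching y values: none (0 points).
  x = 7: rhs = 2, matching y values: none (0 points).
  x = 8: rhs = 2, matching y values: none (0 points).
  x = 9: rhs = 11, matching y values: none (0 points).
  x = 10: rhs = 9, matching y values: 3, 10 (2 points).
  x = 11: rhs = 2, matching y values: none (0 points).
  x = 12: rhs = 9, matching y values: 3, 10 (2 points).
Total affine count: 8.
Full point count |E(F_13)| = 8 + 1 = 9.
Hasse bound: |9 − (13+1)| = |-5| = 5 ≤ 2√13 ≈ 7.2111 ✓.


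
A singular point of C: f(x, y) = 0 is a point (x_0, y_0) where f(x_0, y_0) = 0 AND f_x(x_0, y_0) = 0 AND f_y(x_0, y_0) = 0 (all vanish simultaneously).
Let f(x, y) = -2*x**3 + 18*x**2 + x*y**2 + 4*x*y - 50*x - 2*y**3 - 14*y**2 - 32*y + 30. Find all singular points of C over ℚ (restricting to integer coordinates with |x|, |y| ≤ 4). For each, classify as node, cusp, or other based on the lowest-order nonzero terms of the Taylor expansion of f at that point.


Singular points: {(3, -2)}; classification: cusp.

Compute partial derivatives:
  f_x = -6*x**2 + 36*x + y**2 + 4*y - 50.
  f_y = 2*x*y + 4*x - 6*y**2 - 28*y - 32.
Scan x_0 ∈ {−4, ..., 4}. For each x_0, f_y(x_0, y) is a polynomial in y; find its integer roots y ∈ {−4, ..., 4}, then test f_x and f at those candidates.
  x = -4: f_y(-4, y) = -6*y**2 - 36*y - 48; vanishes at y ∈ {-4, -2}. (-4, -4): f_x = -290 ≠ 0; (-4, -2): f_x = -294 ≠ 0.
  x = -3: f_y(-3, y) = -6*y**2 - 34*y - 44; vanishes at y ∈ {-2}. (-3, -2): f_x = -216 ≠ 0.
  x = -2: f_y(-2, y) = -6*y**2 - 32*y - 40; vanishes at y ∈ {-2}. (-2, -2): f_x = -150 ≠ 0.
  x = -1: f_y(-1, y) = -6*y**2 - 30*y - 36; vanishes at y ∈ {-3, -2}. (-1, -3): f_x = -95 ≠ 0; (-1, -2): f_x = -96 ≠ 0.
  x = 0: f_y(0, y) = -6*y**2 - 28*y - 32; vanishes at y ∈ {-2}. (0, -2): f_x = -54 ≠ 0.
  x = 1: f_y(1, y) = -6*y**2 - 26*y - 28; vanishes at y ∈ {-2}. (1, -2): f_x = -24 ≠ 0.
  x = 2: f_y(2, y) = -6*y**2 - 24*y - 24; vanishes at y ∈ {-2}. (2, -2): f_x = -6 ≠ 0.
  x = 3: f_y(3, y) = -6*y**2 - 22*y - 20; vanishes at y ∈ {-2}. (3, -2): f_x = 0, f = 0 — SINGULAR.
  x = 4: f_y(4, y) = -6*y**2 - 20*y - 16; vanishes at y ∈ {-2}. (4, -2): f_x = -6 ≠ 0.
Only singular point on the grid: (3, -2).
Classify: substitute x = 3 + u, y = -2 + v and expand: f = -2*u**3 + u*v**2 - 2*v**3 + v**2.
No constant or linear terms (consistent with a singular point). Quadratic part: v**2. Cubic part: -2*u**3 + u*v**2 - 2*v**3.
The quadratic part v**2 is a perfect square, so there is a single (double) tangent line v = 0, i.e. y = -2. Restricting the cubic part to that line (v = 0) leaves -2*u**3 ≠ 0, so f is not divisible by v and the branch is v² ≈ 2*u**3 to lowest order — this is a cusp.
Classification: cusp.


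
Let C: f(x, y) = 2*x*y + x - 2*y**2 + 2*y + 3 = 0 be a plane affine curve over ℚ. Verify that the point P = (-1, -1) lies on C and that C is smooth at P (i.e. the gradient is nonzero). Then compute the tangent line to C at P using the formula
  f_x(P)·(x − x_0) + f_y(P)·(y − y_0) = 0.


Tangent line at P: -x + 4*y + 3 = 0.

Step 1: f(-1, -1) = 0, so P lies on C.
Step 2: partial derivatives
  f_x(x, y) = 2*y + 1, f_y(x, y) = 2*x - 4*y + 2.
  f_x(P) = -1, f_y(P) = 4 (gradient nonzero, so P is smooth).
Step 3: tangent line at P: -1·(x − -1) + 4·(y − -1) = 0.
Expanding: -x + 4*y + 3 = 0.


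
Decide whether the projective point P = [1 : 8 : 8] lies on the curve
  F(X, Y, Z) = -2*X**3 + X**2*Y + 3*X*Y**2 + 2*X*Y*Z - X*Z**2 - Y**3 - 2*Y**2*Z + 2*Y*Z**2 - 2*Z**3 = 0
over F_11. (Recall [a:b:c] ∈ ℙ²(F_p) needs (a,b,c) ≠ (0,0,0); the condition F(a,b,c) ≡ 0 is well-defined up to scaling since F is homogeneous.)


F(1,8,8) ≡ 2 (mod 11); P is NOT on the curve.

Evaluate F(1, 8, 8) term-by-term (mod 11).
  -2*X**3 ↦ -2·1·1·1 = -2
  X**2*Y ↦ 1·1·8·1 = 8
  3*X*Y**2 ↦ 3·1·64·1 = 192
  2*X*Y*Z ↦ 2·1·8·8 = 128
  -X*Z**2 ↦ -1·1·1·64 = -64
  -Y**3 ↦ -1·1·512·1 = -512
  -2*Y**2*Z ↦ -2·1·64·8 = -1024
  2*Y*Z**2 ↦ 2·1·8·64 = 1024
  -2*Z**3 ↦ -2·1·1·512 = -1024
Sum: F(1, 8, 8) = (-2) + (8) + (192) + (128) + (-64) + (-512) + (-1024) + (1024) + (-1024) = -1274.
Reducing mod 11: -1274 ≡ 2 (mod 11).
Since F(a, b, c) ≡ 2 ≠ 0 (mod 11), P does NOT lie on the curve.


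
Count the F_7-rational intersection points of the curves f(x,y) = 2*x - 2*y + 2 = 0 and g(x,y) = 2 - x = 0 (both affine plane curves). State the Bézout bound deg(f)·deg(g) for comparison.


Common zeros: {(2, 3)}; count = 1; Bézout bound = 1.

deg(f) = 1, deg(g) = 1, so Bézout bound = 1.
Scan x ∈ F_7. For each x, list the y ∈ F_7 with f(x, y) ≡ 0 and those with g(x, y) ≡ 0 (mod 7); the common zeros in that column are the intersection.
  x = 0: f ≡ 0 at y ∈ {1}; g ≡ 0 at y ∈ ∅; common: ∅.
  x = 1: f ≡ 0 at y ∈ {2}; g ≡ 0 at y ∈ ∅; common: ∅.
  x = 2: f ≡ 0 at y ∈ {3}; g ≡ 0 at y ∈ {0, 1, 2, 3, 4, 5, 6}; common: {3}.
  x = 3: f ≡ 0 at y ∈ {4}; g ≡ 0 at y ∈ ∅; common: ∅.
  x = 4: f ≡ 0 at y ∈ {5}; g ≡ 0 at y ∈ ∅; common: ∅.
  x = 5: f ≡ 0 at y ∈ {6}; g ≡ 0 at y ∈ ∅; common: ∅.
  x = 6: f ≡ 0 at y ∈ {0}; g ≡ 0 at y ∈ ∅; common: ∅.
Collecting: common zeros = {(2, 3)}, so the count is 1.
Comparison with the Bézout bound: 1 ≤ 1 = deg(f)·deg(g), as expected for curves with no common component (the bound is attained).


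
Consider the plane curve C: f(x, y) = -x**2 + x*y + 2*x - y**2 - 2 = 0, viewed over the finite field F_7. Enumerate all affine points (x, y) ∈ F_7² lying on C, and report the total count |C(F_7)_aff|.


Affine F_7-points: {(1, 3), (1, 5), (4, 1), (4, 3), (6, 1), (6, 5)}; count = 6.

For each of the 49 pairs (x, y) ∈ F_7², evaluate f(x, y) mod 7. Record the zeros.
  x = 0: [0↦5, 1↦4, 2↦1, 3↦3, 4↦3, 5↦1, 6↦4]  zeros at y ∈ ∅
  x = 1: [0↦6, 1↦6, 2↦4, 3↦0, 4↦1, 5↦0, 6↦4]  zeros at y ∈ {3, 5}
  x = 2: [0↦5, 1↦6, 2↦5, 3↦2, 4↦4, 5↦4, 6↦2]  zeros at y ∈ ∅
  x = 3: [0↦2, 1↦4, 2↦4, 3↦2, 4↦5, 5↦6, 6↦5]  zeros at y ∈ ∅
  x = 4: [0↦4, 1↦0, 2↦1, 3↦0, 4↦4, 5↦6, 6↦6]  zeros at y ∈ {1, 3}
  x = 5: [0↦4, 1↦1, 2↦3, 3↦3, 4↦1, 5↦4, 6↦5]  zeros at y ∈ ∅
  x = 6: [0↦2, 1↦0, 2↦3, 3↦4, 4↦3, 5↦0, 6↦2]  zeros at y ∈ {1, 5}
Collecting zeros: affine points = {(1, 3), (1, 5), (4, 1), (4, 3), (6, 1), (6, 5)}.
Total count |C(F_7)_aff| = 6.


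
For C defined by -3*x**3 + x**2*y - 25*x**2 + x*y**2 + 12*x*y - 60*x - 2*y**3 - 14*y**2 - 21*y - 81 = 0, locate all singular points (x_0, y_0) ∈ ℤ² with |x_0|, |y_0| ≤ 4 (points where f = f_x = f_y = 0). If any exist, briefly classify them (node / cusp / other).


Singular points: {(-3, -3)}; classification: node.

Compute partial derivatives:
  f_x = -9*x**2 + 2*x*y - 50*x + y**2 + 12*y - 60.
  f_y = x**2 + 2*x*y + 12*x - 6*y**2 - 28*y - 21.
Scan x_0 ∈ {−4, ..., 4}. For each x_0, f_y(x_0, y) is a polynomial in y; find its integer roots y ∈ {−4, ..., 4}, then test f_x and f at those candidates.
  x = -4: f_y(-4, y) = -6*y**2 - 36*y - 53; no integer root y with |y| ≤ 4.
  x = -3: f_y(-3, y) = -6*y**2 - 34*y - 48; vanishes at y ∈ {-3}. (-3, -3): f_x = 0, f = 0 — SINGULAR.
  x = -2: f_y(-2, y) = -6*y**2 - 32*y - 41; no integer root y with |y| ≤ 4.
  x = -1: f_y(-1, y) = -6*y**2 - 30*y - 32; no integer root y with |y| ≤ 4.
  x = 0: f_y(0, y) = -6*y**2 - 28*y - 21; no integer root y with |y| ≤ 4.
  x = 1: f_y(1, y) = -6*y**2 - 26*y - 8; vanishes at y ∈ {-4}. (1, -4): f_x = -159 ≠ 0.
  x = 2: f_y(2, y) = -6*y**2 - 24*y + 7; no integer root y with |y| ≤ 4.
  x = 3: f_y(3, y) = -6*y**2 - 22*y + 24; no integer root y with |y| ≤ 4.
  x = 4: f_y(4, y) = -6*y**2 - 20*y + 43; no integer root y with |y| ≤ 4.
Only singular point on the grid: (-3, -3).
Classify: substitute x = -3 + u, y = -3 + v and expand: f = -3*u**3 + u**2*v - u**2 + u*v**2 - 2*v**3 + v**2.
No constant or linear terms (consistent with a singular point). Quadratic part: -u**2 + v**2. Cubic part: -3*u**3 + u**2*v + u*v**2 - 2*v**3.
The quadratic part v**2 - u**2 = (v − u)(v + u) splits into two distinct linear factors, so there are two distinct tangent lines y − -3 = ±(x − -3) — this is a node (ordinary double point).
Classification: node.


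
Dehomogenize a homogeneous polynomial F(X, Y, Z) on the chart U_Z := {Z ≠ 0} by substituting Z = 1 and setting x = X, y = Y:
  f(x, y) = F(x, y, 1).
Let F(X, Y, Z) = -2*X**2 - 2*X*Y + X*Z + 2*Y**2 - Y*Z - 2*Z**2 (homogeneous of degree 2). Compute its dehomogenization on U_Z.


f(x, y) = -2*x**2 - 2*x*y + x + 2*y**2 - y - 2

On U_Z we set Z = 1. Each monomial c·X^i·Y^j·Z^k in F becomes c·x^i·y^j·1^k = c·x^i·y^j.
Substituting Z = 1: F(X, Y, 1) = -2*x**2 - 2*x*y + x + 2*y**2 - y - 2.
Note: deg(f) ≤ deg(F) = 2; strict inequality happens when F is divisible by Z (lost terms).


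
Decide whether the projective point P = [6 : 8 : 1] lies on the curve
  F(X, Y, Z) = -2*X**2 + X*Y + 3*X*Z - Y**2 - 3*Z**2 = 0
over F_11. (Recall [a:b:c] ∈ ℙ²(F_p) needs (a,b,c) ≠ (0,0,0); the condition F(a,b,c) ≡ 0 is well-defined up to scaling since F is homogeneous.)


F(6,8,1) ≡ 4 (mod 11); P is NOT on the curve.

Evaluate F(6, 8, 1) term-by-term (mod 11).
  -2*X**2 ↦ -2·36·1·1 = -72
  X*Y ↦ 1·6·8·1 = 48
  3*X*Z ↦ 3·6·1·1 = 18
  -Y**2 ↦ -1·1·64·1 = -64
  -3*Z**2 ↦ -3·1·1·1 = -3
Sum: F(6, 8, 1) = (-72) + (48) + (18) + (-64) + (-3) = -73.
Reducing mod 11: -73 ≡ 4 (mod 11).
Since F(a, b, c) ≡ 4 ≠ 0 (mod 11), P does NOT lie on the curve.


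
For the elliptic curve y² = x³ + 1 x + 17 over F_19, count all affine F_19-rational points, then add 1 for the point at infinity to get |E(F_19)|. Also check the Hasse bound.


Affine points = {(0, 6), (0, 13), (1, 0), (3, 3), (3, 16), (4, 3), (4, 16), (6, 7), (6, 12), (7, 5), (7, 14), (8, 9), (8, 10), (10, 1), (10, 18), (12, 3), (12, 16), (13, 2), (13, 17), (14, 1), (14, 18), (15, 5), (15, 14), (16, 5), (16, 14), (17, 8), (17, 11)}; affine count = 27; |E(F_19)| = 28.

Discriminant check: Δ ∝ 4a³ + 27b² = 4·1³ + 27·17² = 4·1 + 27·289 ≡ 17 (mod 19). Nonzero ⇒ E is nonsingular.
For each x ∈ F_19, compute rhs = x³ + 1·x + 17 mod 19, then count y ∈ F_19 with y² ≡ rhs.
  x = 0: rhs = 17, matching y values: 6, 13 (2 points).
  x = 1: rhs = 0, matching y values: 0 (1 points).
  x = 2: rhs = 8, matching y values: none (0 points).
  x = 3: rhs = 9, matching y values: 3, 16 (2 points).
  x = 4: rhs = 9, matching y values: 3, 16 (2 points).
  x = 5: rhs = 14, matching y values: none (0 points).
  x = 6: rhs = 11, matching y values: 7, 12 (2 points).
  x = 7: rhs = 6, matching y values: 5, 14 (2 points).
  x = 8: rhs = 5, matching y values: 9, 10 (2 points).
  x = 9: rhs = 14, matching y values: none (0 points).
  x = 10: rhs = 1, matching y values: 1, 18 (2 points).
  x = 11: rhs = 10, matching y values: none (0 points).
  x = 12: rhs = 9, matching y values: 3, 16 (2 points).
  x = 13: rhs = 4, matching y values: 2, 17 (2 points).
  x = 14: rhs = 1, matching y values: 1, 18 (2 points).
  x = 15: rhs = 6, matching y values: 5, 14 (2 points).
  x = 16: rhs = 6, matching y values: 5, 14 (2 points).
  x = 17: rhs = 7, matching y values: 8, 11 (2 points).
  x = 18: rhs = 15, matching y values: none (0 points).
Total affine count: 27.
Full point count |E(F_19)| = 27 + 1 = 28.
Hasse bound: |28 − (19+1)| = |8| = 8 ≤ 2√19 ≈ 8.7178 ✓.


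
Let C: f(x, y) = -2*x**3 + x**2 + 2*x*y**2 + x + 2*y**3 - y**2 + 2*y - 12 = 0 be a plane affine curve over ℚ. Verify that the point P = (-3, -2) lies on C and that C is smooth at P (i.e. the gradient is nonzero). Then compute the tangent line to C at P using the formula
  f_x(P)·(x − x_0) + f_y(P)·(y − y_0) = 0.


Tangent line at P: -51*x + 54*y - 45 = 0.

Step 1: f(-3, -2) = 0, so P lies on C.
Step 2: partial derivatives
  f_x(x, y) = -6*x**2 + 2*x + 2*y**2 + 1, f_y(x, y) = 4*x*y + 6*y**2 - 2*y + 2.
  f_x(P) = -51, f_y(P) = 54 (gradient nonzero, so P is smooth).
Step 3: tangent line at P: -51·(x − -3) + 54·(y − -2) = 0.
Expanding: -51*x + 54*y - 45 = 0.


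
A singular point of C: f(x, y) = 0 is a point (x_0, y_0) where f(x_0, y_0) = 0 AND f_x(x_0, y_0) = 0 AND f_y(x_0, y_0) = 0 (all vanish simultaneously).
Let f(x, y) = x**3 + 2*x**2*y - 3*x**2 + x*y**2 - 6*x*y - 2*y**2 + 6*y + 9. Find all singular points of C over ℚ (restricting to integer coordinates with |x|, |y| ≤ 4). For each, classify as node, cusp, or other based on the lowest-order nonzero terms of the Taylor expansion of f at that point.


Singular points: {(3, -3)}; classification: cusp.

Compute partial derivatives:
  f_x = 3*x**2 + 4*x*y - 6*x + y**2 - 6*y.
  f_y = 2*x**2 + 2*x*y - 6*x - 4*y + 6.
Scan x_0 ∈ {−4, ..., 4}. For each x_0, f_y(x_0, y) is a polynomial in y; find its integer roots y ∈ {−4, ..., 4}, then test f_x and f at those candidates.
  x = -4: f_y(-4, y) = 62 - 12*y; no integer root y with |y| ≤ 4.
  x = -3: f_y(-3, y) = 42 - 10*y; no integer root y with |y| ≤ 4.
  x = -2: f_y(-2, y) = 26 - 8*y; no integer root y with |y| ≤ 4.
  x = -1: f_y(-1, y) = 14 - 6*y; no integer root y with |y| ≤ 4.
  x = 0: f_y(0, y) = 6 - 4*y; no integer root y with |y| ≤ 4.
  x = 1: f_y(1, y) = 2 - 2*y; vanishes at y ∈ {1}. (1, 1): f_x = -4 ≠ 0.
  x = 2: f_y(2, y) = 2; no integer root y with |y| ≤ 4.
  x = 3: f_y(3, y) = 2*y + 6; vanishes at y ∈ {-3}. (3, -3): f_x = 0, f = 0 — SINGULAR.
  x = 4: f_y(4, y) = 4*y + 14; no integer root y with |y| ≤ 4.
Only singular point on the grid: (3, -3).
Classify: substitute x = 3 + u, y = -3 + v and expand: f = u**3 + 2*u**2*v + u*v**2 + v**2.
No constant or linear terms (consistent with a singular point). Quadratic part: v**2. Cubic part: u**3 + 2*u**2*v + u*v**2.
The quadratic part v**2 is a perfect square, so there is a single (double) tangent line v = 0, i.e. y = -3. Restricting the cubic part to that line (v = 0) leaves u**3 ≠ 0, so f is not divisible by v and the branch is v² ≈ -u**3 to lowest order — this is a cusp.
Classification: cusp.


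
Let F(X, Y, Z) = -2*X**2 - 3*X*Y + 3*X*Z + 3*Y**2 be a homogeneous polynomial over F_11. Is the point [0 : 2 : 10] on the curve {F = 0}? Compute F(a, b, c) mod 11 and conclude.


F(0,2,10) ≡ 1 (mod 11); P is NOT on the curve.

Evaluate F(0, 2, 10) term-by-term (mod 11).
  -2*X**2 ↦ -2·0·1·1 = 0
  -3*X*Y ↦ -3·0·2·1 = 0
  3*X*Z ↦ 3·0·1·10 = 0
  3*Y**2 ↦ 3·1·4·1 = 12
Sum: F(0, 2, 10) = (0) + (0) + (0) + (12) = 12.
Reducing mod 11: 12 ≡ 1 (mod 11).
Since F(a, b, c) ≡ 1 ≠ 0 (mod 11), P does NOT lie on the curve.


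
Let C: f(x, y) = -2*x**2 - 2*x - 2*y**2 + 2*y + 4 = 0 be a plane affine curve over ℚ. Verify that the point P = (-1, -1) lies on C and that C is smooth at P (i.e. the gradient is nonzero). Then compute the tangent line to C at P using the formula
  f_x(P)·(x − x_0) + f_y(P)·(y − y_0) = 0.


Tangent line at P: 2*x + 6*y + 8 = 0.

Step 1: f(-1, -1) = 0, so P lies on C.
Step 2: partial derivatives
  f_x(x, y) = -4*x - 2, f_y(x, y) = 2 - 4*y.
  f_x(P) = 2, f_y(P) = 6 (gradient nonzero, so P is smooth).
Step 3: tangent line at P: 2·(x − -1) + 6·(y − -1) = 0.
Expanding: 2*x + 6*y + 8 = 0.


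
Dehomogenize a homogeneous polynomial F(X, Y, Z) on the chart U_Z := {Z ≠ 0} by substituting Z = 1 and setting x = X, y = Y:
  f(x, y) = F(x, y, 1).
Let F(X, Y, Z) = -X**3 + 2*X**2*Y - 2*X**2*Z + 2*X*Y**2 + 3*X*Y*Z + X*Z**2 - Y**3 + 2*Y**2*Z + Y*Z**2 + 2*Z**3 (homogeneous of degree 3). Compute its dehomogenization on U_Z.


f(x, y) = -x**3 + 2*x**2*y - 2*x**2 + 2*x*y**2 + 3*x*y + x - y**3 + 2*y**2 + y + 2

On U_Z we set Z = 1. Each monomial c·X^i·Y^j·Z^k in F becomes c·x^i·y^j·1^k = c·x^i·y^j.
Substituting Z = 1: F(X, Y, 1) = -x**3 + 2*x**2*y - 2*x**2 + 2*x*y**2 + 3*x*y + x - y**3 + 2*y**2 + y + 2.
Note: deg(f) ≤ deg(F) = 3; strict inequality happens when F is divisible by Z (lost terms).


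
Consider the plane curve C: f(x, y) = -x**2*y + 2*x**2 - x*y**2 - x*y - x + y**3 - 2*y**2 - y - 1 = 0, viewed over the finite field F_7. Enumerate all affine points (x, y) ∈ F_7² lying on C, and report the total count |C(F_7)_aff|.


Affine F_7-points: {(1, 0), (1, 5), (2, 6), (3, 0), (3, 6), (4, 3), (5, 1), (5, 5)}; count = 8.

For each of the 49 pairs (x, y) ∈ F_7², evaluate f(x, y) mod 7. Record the zeros.
  x = 0: [0↦6, 1↦4, 2↦4, 3↦5, 4↦6, 5↦6, 6↦4]  zeros at y ∈ ∅
  x = 1: [0↦0, 1↦2, 2↦4, 3↦5, 4↦4, 5↦0, 6↦6]  zeros at y ∈ {0, 5}
  x = 2: [0↦5, 1↦2, 2↦4, 3↦3, 4↦5, 5↦2, 6↦0]  zeros at y ∈ {6}
  x = 3: [0↦0, 1↦4, 2↦4, 3↦6, 4↦2, 5↦5, 6↦0]  zeros at y ∈ {0, 6}
  x = 4: [0↦6, 1↦1, 2↦4, 3↦0, 4↦2, 5↦2, 6↦6]  zeros at y ∈ {3}
  x = 5: [0↦2, 1↦0, 2↦4, 3↦6, 4↦5, 5↦0, 6↦4]  zeros at y ∈ {1, 5}
  x = 6: [0↦2, 1↦1, 2↦4, 3↦3, 4↦4, 5↦6, 6↦1]  zeros at y ∈ ∅
Collecting zeros: affine points = {(1, 0), (1, 5), (2, 6), (3, 0), (3, 6), (4, 3), (5, 1), (5, 5)}.
Total count |C(F_7)_aff| = 8.


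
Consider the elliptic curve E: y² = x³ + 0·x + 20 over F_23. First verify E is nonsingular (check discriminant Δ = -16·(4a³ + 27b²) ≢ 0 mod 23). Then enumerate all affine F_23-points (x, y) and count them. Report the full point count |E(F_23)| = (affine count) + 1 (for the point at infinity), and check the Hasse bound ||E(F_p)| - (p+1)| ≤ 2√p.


Affine points = {(3, 1), (3, 22), (6, 11), (6, 12), (7, 8), (7, 15), (8, 7), (8, 16), (9, 6), (9, 17), (10, 10), (10, 13), (12, 0), (13, 3), (13, 20), (14, 2), (14, 21), (19, 5), (19, 18), (20, 4), (20, 19), (21, 9), (21, 14)}; affine count = 23; |E(F_23)| = 24.

Discriminant check: Δ ∝ 4a³ + 27b² = 4·0³ + 27·20² = 4·0 + 27·400 ≡ 13 (mod 23). Nonzero ⇒ E is nonsingular.
For each x ∈ F_23, compute rhs = x³ + 0·x + 20 mod 23, then count y ∈ F_23 with y² ≡ rhs.
  x = 0: rhs = 20, matching y values: none (0 points).
  x = 1: rhs = 21, matching y values: none (0 points).
  x = 2: rhs = 5, matching y values: none (0 points).
  x = 3: rhs = 1, matching y values: 1, 22 (2 points).
  x = 4: rhs = 15, matching y values: none (0 points).
  x = 5: rhs = 7, matching y values: none (0 points).
  x = 6: rhs = 6, matching y values: 11, 12 (2 points).
  x = 7: rhs = 18, matching y values: 8, 15 (2 points).
  x = 8: rhs = 3, matching y values: 7, 16 (2 points).
  x = 9: rhs = 13, matching y values: 6, 17 (2 points).
  x = 10: rhs = 8, matching y values: 10, 13 (2 points).
  x = 11: rhs = 17, matching y values: none (0 points).
  x = 12: rhs = 0, matching y values: 0 (1 points).
  x = 13: rhs = 9, matching y values: 3, 20 (2 points).
  x = 14: rhs = 4, matching y values: 2, 21 (2 points).
  x = 15: rhs = 14, matching y values: none (0 points).
  x = 16: rhs = 22, matching y values: none (0 points).
  x = 17: rhs = 11, matching y values: none (0 points).
  x = 18: rhs = 10, matching y values: none (0 points).
  x = 19: rhs = 2, matching y values: 5, 18 (2 points).
  x = 20: rhs = 16, matching y values: 4, 19 (2 points).
  x = 21: rhs = 12, matching y values: 9, 14 (2 points).
  x = 22: rhs = 19, matching y values: none (0 points).
Total affine count: 23.
Full point count |E(F_23)| = 23 + 1 = 24.
Hasse bound: |24 − (23+1)| = |0| = 0 ≤ 2√23 ≈ 9.5917 ✓.


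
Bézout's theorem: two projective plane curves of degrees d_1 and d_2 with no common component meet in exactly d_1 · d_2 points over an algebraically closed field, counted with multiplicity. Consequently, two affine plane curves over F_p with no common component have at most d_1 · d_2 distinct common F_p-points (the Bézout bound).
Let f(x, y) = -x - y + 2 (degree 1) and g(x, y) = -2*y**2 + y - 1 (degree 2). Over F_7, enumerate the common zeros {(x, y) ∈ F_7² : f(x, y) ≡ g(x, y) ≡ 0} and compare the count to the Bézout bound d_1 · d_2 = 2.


Common zeros: {(0, 2)}; count = 1; Bézout bound = 2.

deg(f) = 1, deg(g) = 2, so Bézout bound = 2.
Scan x ∈ F_7. For each x, list the y ∈ F_7 with f(x, y) ≡ 0 and those with g(x, y) ≡ 0 (mod 7); the common zeros in that column are the intersection.
  x = 0: f ≡ 0 at y ∈ {2}; g ≡ 0 at y ∈ {2}; common: {2}.
  x = 1: f ≡ 0 at y ∈ {1}; g ≡ 0 at y ∈ {2}; common: ∅.
  x = 2: f ≡ 0 at y ∈ {0}; g ≡ 0 at y ∈ {2}; common: ∅.
  x = 3: f ≡ 0 at y ∈ {6}; g ≡ 0 at y ∈ {2}; common: ∅.
  x = 4: f ≡ 0 at y ∈ {5}; g ≡ 0 at y ∈ {2}; common: ∅.
  x = 5: f ≡ 0 at y ∈ {4}; g ≡ 0 at y ∈ {2}; common: ∅.
  x = 6: f ≡ 0 at y ∈ {3}; g ≡ 0 at y ∈ {2}; common: ∅.
Collecting: common zeros = {(0, 2)}, so the count is 1.
Comparison with the Bézout bound: 1 ≤ 2 = deg(f)·deg(g), as expected for curves with no common component (the affine F_7-count falls short of the bound because intersections may lie at infinity, over extension fields, or carry multiplicity).


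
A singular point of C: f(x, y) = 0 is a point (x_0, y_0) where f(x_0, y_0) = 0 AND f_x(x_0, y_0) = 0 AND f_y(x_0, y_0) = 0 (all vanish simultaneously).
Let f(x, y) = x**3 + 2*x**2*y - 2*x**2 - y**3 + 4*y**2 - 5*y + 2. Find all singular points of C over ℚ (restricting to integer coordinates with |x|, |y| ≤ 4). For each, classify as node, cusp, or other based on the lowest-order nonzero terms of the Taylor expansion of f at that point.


Singular points: {(0, 1)}; classification: cusp.

Compute partial derivatives:
  f_x = 3*x**2 + 4*x*y - 4*x.
  f_y = 2*x**2 - 3*y**2 + 8*y - 5.
Scan x_0 ∈ {−4, ..., 4}. For each x_0, f_y(x_0, y) is a polynomial in y; find its integer roots y ∈ {−4, ..., 4}, then test f_x and f at those candidates.
  x = -4: f_y(-4, y) = -3*y**2 + 8*y + 27; no integer root y with |y| ≤ 4.
  x = -3: f_y(-3, y) = -3*y**2 + 8*y + 13; no integer root y with |y| ≤ 4.
  x = -2: f_y(-2, y) = -3*y**2 + 8*y + 3; vanishes at y ∈ {3}. (-2, 3): f_x = -4 ≠ 0.
  x = -1: f_y(-1, y) = -3*y**2 + 8*y - 3; no integer root y with |y| ≤ 4.
  x = 0: f_y(0, y) = -3*y**2 + 8*y - 5; vanishes at y ∈ {1}. (0, 1): f_x = 0, f = 0 — SINGULAR.
  x = 1: f_y(1, y) = -3*y**2 + 8*y - 3; no integer root y with |y| ≤ 4.
  x = 2: f_y(2, y) = -3*y**2 + 8*y + 3; vanishes at y ∈ {3}. (2, 3): f_x = 28 ≠ 0.
  x = 3: f_y(3, y) = -3*y**2 + 8*y + 13; no integer root y with |y| ≤ 4.
  x = 4: f_y(4, y) = -3*y**2 + 8*y + 27; no integer root y with |y| ≤ 4.
Only singular point on the grid: (0, 1).
Classify: substitute x = 0 + u, y = 1 + v and expand: f = u**3 + 2*u**2*v - v**3 + v**2.
No constant or linear terms (consistent with a singular point). Quadratic part: v**2. Cubic part: u**3 + 2*u**2*v - v**3.
The quadratic part v**2 is a perfect square, so there is a single (double) tangent line v = 0, i.e. y = 1. Restricting the cubic part to that line (v = 0) leaves u**3 ≠ 0, so f is not divisible by v and the branch is v² ≈ -u**3 to lowest order — this is a cusp.
Classification: cusp.


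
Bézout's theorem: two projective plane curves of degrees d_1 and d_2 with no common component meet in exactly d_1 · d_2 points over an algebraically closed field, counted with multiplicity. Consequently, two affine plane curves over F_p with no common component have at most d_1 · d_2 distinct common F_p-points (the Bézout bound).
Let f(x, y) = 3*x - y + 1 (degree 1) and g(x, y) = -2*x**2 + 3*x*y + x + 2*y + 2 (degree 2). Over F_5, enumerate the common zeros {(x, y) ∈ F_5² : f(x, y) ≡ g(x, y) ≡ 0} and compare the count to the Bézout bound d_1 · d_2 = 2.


Common zeros: ∅; count = 0; Bézout bound = 2.

deg(f) = 1, deg(g) = 2, so Bézout bound = 2.
Scan x ∈ F_5. For each x, list the y ∈ F_5 with f(x, y) ≡ 0 and those with g(x, y) ≡ 0 (mod 5); the common zeros in that column are the intersection.
  x = 0: f ≡ 0 at y ∈ {1}; g ≡ 0 at y ∈ {4}; common: ∅.
  x = 1: f ≡ 0 at y ∈ {4}; g ≡ 0 at y ∈ ∅; common: ∅.
  x = 2: f ≡ 0 at y ∈ {2}; g ≡ 0 at y ∈ {3}; common: ∅.
  x = 3: f ≡ 0 at y ∈ {0}; g ≡ 0 at y ∈ {3}; common: ∅.
  x = 4: f ≡ 0 at y ∈ {3}; g ≡ 0 at y ∈ {4}; common: ∅.
Collecting: common zeros = ∅, so the count is 0.
Comparison with the Bézout bound: 0 ≤ 2 = deg(f)·deg(g), as expected for curves with no common component (the affine F_5-count falls short of the bound because intersections may lie at infinity, over extension fields, or carry multiplicity).


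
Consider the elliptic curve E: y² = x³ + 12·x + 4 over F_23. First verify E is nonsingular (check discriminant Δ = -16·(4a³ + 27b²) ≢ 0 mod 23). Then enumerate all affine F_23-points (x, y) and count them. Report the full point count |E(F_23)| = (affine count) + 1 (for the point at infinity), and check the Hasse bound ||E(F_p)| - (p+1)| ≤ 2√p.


Affine points = {(0, 2), (0, 21), (2, 6), (2, 17), (4, 1), (4, 22), (6, 4), (6, 19), (9, 6), (9, 17), (11, 8), (11, 15), (12, 6), (12, 17), (14, 8), (14, 15), (18, 7), (18, 16), (21, 8), (21, 15)}; affine count = 20; |E(F_23)| = 21.

Discriminant check: Δ ∝ 4a³ + 27b² = 4·12³ + 27·4² = 4·1728 + 27·16 ≡ 7 (mod 23). Nonzero ⇒ E is nonsingular.
For each x ∈ F_23, compute rhs = x³ + 12·x + 4 mod 23, then count y ∈ F_23 with y² ≡ rhs.
  x = 0: rhs = 4, matching y values: 2, 21 (2 points).
  x = 1: rhs = 17, matching y values: none (0 points).
  x = 2: rhs = 13, matching y values: 6, 17 (2 points).
  x = 3: rhs = 21, matching y values: none (0 points).
  x = 4: rhs = 1, matching y values: 1, 22 (2 points).
  x = 5: rhs = 5, matching y values: none (0 points).
  x = 6: rhs = 16, matching y values: 4, 19 (2 points).
  x = 7: rhs = 17, matching y values: none (0 points).
  x = 8: rhs = 14, matching y values: none (0 points).
  x = 9: rhs = 13, matching y values: 6, 17 (2 points).
  x = 10: rhs = 20, matching y values: none (0 points).
  x = 11: rhs = 18, matching y values: 8, 15 (2 points).
  x = 12: rhs = 13, matching y values: 6, 17 (2 points).
  x = 13: rhs = 11, matching y values: none (0 points).
  x = 14: rhs = 18, matching y values: 8, 15 (2 points).
  x = 15: rhs = 17, matching y values: none (0 points).
  x = 16: rhs = 14, matching y values: none (0 points).
  x = 17: rhs = 15, matching y values: none (0 points).
  x = 18: rhs = 3, matching y values: 7, 16 (2 points).
  x = 19: rhs = 7, matching y values: none (0 points).
  x = 20: rhs = 10, matching y values: none (0 points).
  x = 21: rhs = 18, matching y values: 8, 15 (2 points).
  x = 22: rhs = 14, matching y values: none (0 points).
Total affine count: 20.
Full point count |E(F_23)| = 20 + 1 = 21.
Hasse bound: |21 − (23+1)| = |-3| = 3 ≤ 2√23 ≈ 9.5917 ✓.


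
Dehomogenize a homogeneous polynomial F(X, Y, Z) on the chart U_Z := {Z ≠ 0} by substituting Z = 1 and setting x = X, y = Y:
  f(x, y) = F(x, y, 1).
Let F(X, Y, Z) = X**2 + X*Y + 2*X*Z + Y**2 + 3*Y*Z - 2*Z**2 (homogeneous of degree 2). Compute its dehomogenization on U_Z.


f(x, y) = x**2 + x*y + 2*x + y**2 + 3*y - 2

On U_Z we set Z = 1. Each monomial c·X^i·Y^j·Z^k in F becomes c·x^i·y^j·1^k = c·x^i·y^j.
Substituting Z = 1: F(X, Y, 1) = x**2 + x*y + 2*x + y**2 + 3*y - 2.
Note: deg(f) ≤ deg(F) = 2; strict inequality happens when F is divisible by Z (lost terms).


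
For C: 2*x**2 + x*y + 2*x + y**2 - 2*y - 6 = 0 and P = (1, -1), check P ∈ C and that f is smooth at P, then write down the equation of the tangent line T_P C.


Tangent line at P: 5*x - 3*y - 8 = 0.

Step 1: f(1, -1) = 0, so P lies on C.
Step 2: partial derivatives
  f_x(x, y) = 4*x + y + 2, f_y(x, y) = x + 2*y - 2.
  f_x(P) = 5, f_y(P) = -3 (gradient nonzero, so P is smooth).
Step 3: tangent line at P: 5·(x − 1) + -3·(y − -1) = 0.
Expanding: 5*x - 3*y - 8 = 0.


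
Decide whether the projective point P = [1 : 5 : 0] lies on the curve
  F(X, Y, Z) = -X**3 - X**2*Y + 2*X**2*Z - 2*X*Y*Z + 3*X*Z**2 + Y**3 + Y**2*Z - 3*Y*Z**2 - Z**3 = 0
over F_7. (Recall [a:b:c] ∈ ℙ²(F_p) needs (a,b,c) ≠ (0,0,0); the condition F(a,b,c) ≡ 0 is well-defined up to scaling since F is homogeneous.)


F(1,5,0) ≡ 0 (mod 7); P is on the curve.

Evaluate F(1, 5, 0) term-by-term (mod 7).
  -X**3 ↦ -1·1·1·1 = -1
  -X**2*Y ↦ -1·1·5·1 = -5
  2*X**2*Z ↦ 2·1·1·0 = 0
  -2*X*Y*Z ↦ -2·1·5·0 = 0
  3*X*Z**2 ↦ 3·1·1·0 = 0
  Y**3 ↦ 1·1·125·1 = 125
  Y**2*Z ↦ 1·1·25·0 = 0
  -3*Y*Z**2 ↦ -3·1·5·0 = 0
  -Z**3 ↦ -1·1·1·0 = 0
Sum: F(1, 5, 0) = (-1) + (-5) + (0) + (0) + (0) + (125) + (0) + (0) + (0) = 119.
Reducing mod 7: 119 ≡ 0 (mod 7).
Since F(a, b, c) ≡ 0 (mod 7), P lies on the curve.


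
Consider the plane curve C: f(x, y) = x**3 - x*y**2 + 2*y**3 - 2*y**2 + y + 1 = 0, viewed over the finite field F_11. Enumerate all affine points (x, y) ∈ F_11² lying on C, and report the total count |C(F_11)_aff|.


Affine F_11-points: {(0, 2), (2, 2), (2, 4), (2, 7), (3, 6), (6, 8), (7, 5), (8, 1), (9, 2), (10, 0), (10, 8), (10, 9)}; count = 12.

For each of the 121 pairs (x, y) ∈ F_11², evaluate f(x, y) mod 11. Record the zeros.
  x = 0: [0↦1, 1↦2, 2↦0, 3↦7, 4↦2, 5↦8, 6↦4, 7↦2, 8↦3, 9↦8, 10↦7]  zeros at y ∈ {2}
  x = 1: [0↦2, 1↦2, 2↦8, 3↦10, 4↦9, 5↦6, 6↦2, 7↦9, 8↦6, 9↦5, 10↦7]  zeros at y ∈ ∅
  x = 2: [0↦9, 1↦8, 2↦0, 3↦8, 4↦0, 5↦10, 6↦6, 7↦0, 8↦4, 9↦8, 10↦2]  zeros at y ∈ {2, 4, 7}
  x = 3: [0↦6, 1↦4, 2↦4, 3↦7, 4↦3, 5↦4, 6↦0, 7↦3, 8↦3, 9↦1, 10↦9]  zeros at y ∈ {6}
  x = 4: [0↦10, 1↦7, 2↦4, 3↦2, 4↦2, 5↦5, 6↦1, 7↦2, 8↦9, 9↦1, 10↦1]  zeros at y ∈ ∅
  x = 5: [0↦5, 1↦1, 2↦6, 3↦10, 4↦3, 5↦8, 6↦4, 7↦3, 8↦6, 9↦3, 10↦6]  zeros at y ∈ ∅
  x = 6: [0↦8, 1↦3, 2↦5, 3↦4, 4↦1, 5↦8, 6↦4, 7↦1, 8↦0, 9↦2, 10↦8]  zeros at y ∈ {8}
  x = 7: [0↦3, 1↦8, 2↦7, 3↦1, 4↦2, 5↦0, 6↦7, 7↦2, 8↦8, 9↦4, 10↦2]  zeros at y ∈ {5}
  x = 8: [0↦7, 1↦0, 2↦7, 3↦7, 4↦1, 5↦1, 6↦8, 7↦1, 8↦3, 9↦4, 10↦5]  zeros at y ∈ {1}
  x = 9: [0↦4, 1↦7, 2↦0, 3↦6, 4↦4, 5↦6, 6↦2, 7↦4, 8↦2, 9↦8, 10↦1]  zeros at y ∈ {2}
  x = 10: [0↦0, 1↦2, 2↦3, 3↦4, 4↦6, 5↦10, 6↦6, 7↦6, 8↦0, 9↦0, 10↦7]  zeros at y ∈ {0, 8, 9}
Collecting zeros: affine points = {(0, 2), (2, 2), (2, 4), (2, 7), (3, 6), (6, 8), (7, 5), (8, 1), (9, 2), (10, 0), (10, 8), (10, 9)}.
Total count |C(F_11)_aff| = 12.


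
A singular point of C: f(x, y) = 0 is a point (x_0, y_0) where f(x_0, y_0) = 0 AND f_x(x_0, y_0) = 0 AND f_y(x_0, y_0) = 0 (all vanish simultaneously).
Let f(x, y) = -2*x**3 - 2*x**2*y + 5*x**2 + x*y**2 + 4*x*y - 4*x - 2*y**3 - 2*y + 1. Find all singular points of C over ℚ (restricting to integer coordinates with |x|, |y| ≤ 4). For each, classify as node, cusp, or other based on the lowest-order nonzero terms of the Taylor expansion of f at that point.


Singular points: {(1, 0)}; classification: node.

Compute partial derivatives:
  f_x = -6*x**2 - 4*x*y + 10*x + y**2 + 4*y - 4.
  f_y = -2*x**2 + 2*x*y + 4*x - 6*y**2 - 2.
Scan x_0 ∈ {−4, ..., 4}. For each x_0, f_y(x_0, y) is a polynomial in y; find its integer roots y ∈ {−4, ..., 4}, then test f_x and f at those candidates.
  x = -4: f_y(-4, y) = -6*y**2 - 8*y - 50; no integer root y with |y| ≤ 4.
  x = -3: f_y(-3, y) = -6*y**2 - 6*y - 32; no integer root y with |y| ≤ 4.
  x = -2: f_y(-2, y) = -6*y**2 - 4*y - 18; no integer root y with |y| ≤ 4.
  x = -1: f_y(-1, y) = -6*y**2 - 2*y - 8; no integer root y with |y| ≤ 4.
  x = 0: f_y(0, y) = -6*y**2 - 2; no integer root y with |y| ≤ 4.
  x = 1: f_y(1, y) = -6*y**2 + 2*y; vanishes at y ∈ {0}. (1, 0): f_x = 0, f = 0 — SINGULAR.
  x = 2: f_y(2, y) = -6*y**2 + 4*y - 2; no integer root y with |y| ≤ 4.
  x = 3: f_y(3, y) = -6*y**2 + 6*y - 8; no integer root y with |y| ≤ 4.
  x = 4: f_y(4, y) = -6*y**2 + 8*y - 18; no integer root y with |y| ≤ 4.
Only singular point on the grid: (1, 0).
Classify: substitute x = 1 + u, y = 0 + v and expand: f = -2*u**3 - 2*u**2*v - u**2 + u*v**2 - 2*v**3 + v**2.
No constant or linear terms (consistent with a singular point). Quadratic part: -u**2 + v**2. Cubic part: -2*u**3 - 2*u**2*v + u*v**2 - 2*v**3.
The quadratic part v**2 - u**2 = (v − u)(v + u) splits into two distinct linear factors, so there are two distinct tangent lines y − 0 = ±(x − 1) — this is a node (ordinary double point).
Classification: node.


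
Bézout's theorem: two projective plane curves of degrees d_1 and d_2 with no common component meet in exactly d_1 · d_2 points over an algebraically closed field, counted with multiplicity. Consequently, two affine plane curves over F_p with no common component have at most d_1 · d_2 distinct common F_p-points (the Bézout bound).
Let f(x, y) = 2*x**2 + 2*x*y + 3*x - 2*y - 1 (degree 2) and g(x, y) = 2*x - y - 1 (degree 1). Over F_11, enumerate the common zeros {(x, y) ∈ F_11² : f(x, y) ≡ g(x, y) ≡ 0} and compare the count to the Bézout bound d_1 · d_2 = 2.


Common zeros: ∅; count = 0; Bézout bound = 2.

deg(f) = 2, deg(g) = 1, so Bézout bound = 2.
Scan x ∈ F_11. For each x, list the y ∈ F_11 with f(x, y) ≡ 0 and those with g(x, y) ≡ 0 (mod 11); the common zeros in that column are the intersection.
  x = 0: f ≡ 0 at y ∈ {5}; g ≡ 0 at y ∈ {10}; common: ∅.
  x = 1: f ≡ 0 at y ∈ ∅; g ≡ 0 at y ∈ {1}; common: ∅.
  x = 2: f ≡ 0 at y ∈ {10}; g ≡ 0 at y ∈ {3}; common: ∅.
  x = 3: f ≡ 0 at y ∈ {10}; g ≡ 0 at y ∈ {5}; common: ∅.
  x = 4: f ≡ 0 at y ∈ {2}; g ≡ 0 at y ∈ {7}; common: ∅.
  x = 5: f ≡ 0 at y ∈ {3}; g ≡ 0 at y ∈ {9}; common: ∅.
  x = 6: f ≡ 0 at y ∈ {1}; g ≡ 0 at y ∈ {0}; common: ∅.
  x = 7: f ≡ 0 at y ∈ {3}; g ≡ 0 at y ∈ {2}; common: ∅.
  x = 8: f ≡ 0 at y ∈ {1}; g ≡ 0 at y ∈ {4}; common: ∅.
  x = 9: f ≡ 0 at y ∈ {2}; g ≡ 0 at y ∈ {6}; common: ∅.
  x = 10: f ≡ 0 at y ∈ {5}; g ≡ 0 at y ∈ {8}; common: ∅.
Collecting: common zeros = ∅, so the count is 0.
Comparison with the Bézout bound: 0 ≤ 2 = deg(f)·deg(g), as expected for curves with no common component (the affine F_11-count falls short of the bound because intersections may lie at infinity, over extension fields, or carry multiplicity).


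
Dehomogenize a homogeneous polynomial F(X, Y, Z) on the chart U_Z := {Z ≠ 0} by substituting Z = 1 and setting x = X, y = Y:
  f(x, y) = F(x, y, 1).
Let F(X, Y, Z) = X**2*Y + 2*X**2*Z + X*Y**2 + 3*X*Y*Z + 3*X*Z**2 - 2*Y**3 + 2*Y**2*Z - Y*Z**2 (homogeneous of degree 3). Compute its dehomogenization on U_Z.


f(x, y) = x**2*y + 2*x**2 + x*y**2 + 3*x*y + 3*x - 2*y**3 + 2*y**2 - y

On U_Z we set Z = 1. Each monomial c·X^i·Y^j·Z^k in F becomes c·x^i·y^j·1^k = c·x^i·y^j.
Substituting Z = 1: F(X, Y, 1) = x**2*y + 2*x**2 + x*y**2 + 3*x*y + 3*x - 2*y**3 + 2*y**2 - y.
Note: deg(f) ≤ deg(F) = 3; strict inequality happens when F is divisible by Z (lost terms).


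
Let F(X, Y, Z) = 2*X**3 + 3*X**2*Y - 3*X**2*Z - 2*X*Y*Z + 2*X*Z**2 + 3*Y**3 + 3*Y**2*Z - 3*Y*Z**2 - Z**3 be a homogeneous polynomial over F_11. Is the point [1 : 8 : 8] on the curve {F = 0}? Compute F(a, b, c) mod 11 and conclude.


F(1,8,8) ≡ 3 (mod 11); P is NOT on the curve.

Evaluate F(1, 8, 8) term-by-term (mod 11).
  2*X**3 ↦ 2·1·1·1 = 2
  3*X**2*Y ↦ 3·1·8·1 = 24
  -3*X**2*Z ↦ -3·1·1·8 = -24
  -2*X*Y*Z ↦ -2·1·8·8 = -128
  2*X*Z**2 ↦ 2·1·1·64 = 128
  3*Y**3 ↦ 3·1·512·1 = 1536
  3*Y**2*Z ↦ 3·1·64·8 = 1536
  -3*Y*Z**2 ↦ -3·1·8·64 = -1536
  -Z**3 ↦ -1·1·1·512 = -512
Sum: F(1, 8, 8) = (2) + (24) + (-24) + (-128) + (128) + (1536) + (1536) + (-1536) + (-512) = 1026.
Reducing mod 11: 1026 ≡ 3 (mod 11).
Since F(a, b, c) ≡ 3 ≠ 0 (mod 11), P does NOT lie on the curve.


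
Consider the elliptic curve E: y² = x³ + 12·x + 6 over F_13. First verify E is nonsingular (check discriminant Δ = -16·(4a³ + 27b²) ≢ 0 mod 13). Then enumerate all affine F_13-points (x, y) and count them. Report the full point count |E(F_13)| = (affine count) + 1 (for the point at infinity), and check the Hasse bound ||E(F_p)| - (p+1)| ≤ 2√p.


Affine points = {(2, 5), (2, 8), (3, 2), (3, 11), (4, 1), (4, 12), (5, 3), (5, 10), (7, 2), (7, 11), (8, 4), (8, 9), (11, 0)}; affine count = 13; |E(F_13)| = 14.

Discriminant check: Δ ∝ 4a³ + 27b² = 4·12³ + 27·6² = 4·1728 + 27·36 ≡ 6 (mod 13). Nonzero ⇒ E is nonsingular.
For each x ∈ F_13, compute rhs = x³ + 12·x + 6 mod 13, then count y ∈ F_13 with y² ≡ rhs.
  x = 0: rhs = 6, matching y values: none (0 points).
  x = 1: rhs = 6, matching y values: none (0 points).
  x = 2: rhs = 12, matching y values: 5, 8 (2 points).
  x = 3: rhs = 4, matching y values: 2, 11 (2 points).
  x = 4: rhs = 1, matching y values: 1, 12 (2 points).
  x = 5: rhs = 9, matching y values: 3, 10 (2 points).
  x = 6: rhs = 8, matching y values: none (0 points).
  x = 7: rhs = 4, matching y values: 2, 11 (2 points).
  x = 8: rhs = 3, matching y values: 4, 9 (2 points).
  x = 9: rhs = 11, matching y values: none (0 points).
  x = 10: rhs = 8, matching y values: none (0 points).
  x = 11: rhs = 0, matching y values: 0 (1 points).
  x = 12: rhs = 6, matching y values: none (0 points).
Total affine count: 13.
Full point count |E(F_13)| = 13 + 1 = 14.
Hasse bound: |14 − (13+1)| = |0| = 0 ≤ 2√13 ≈ 7.2111 ✓.


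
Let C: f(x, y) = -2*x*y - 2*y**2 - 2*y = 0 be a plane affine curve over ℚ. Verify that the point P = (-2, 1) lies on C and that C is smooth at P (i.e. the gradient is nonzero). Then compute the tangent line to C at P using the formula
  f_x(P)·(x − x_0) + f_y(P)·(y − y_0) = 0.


Tangent line at P: -2*x - 2*y - 2 = 0.

Step 1: f(-2, 1) = 0, so P lies on C.
Step 2: partial derivatives
  f_x(x, y) = -2*y, f_y(x, y) = -2*x - 4*y - 2.
  f_x(P) = -2, f_y(P) = -2 (gradient nonzero, so P is smooth).
Step 3: tangent line at P: -2·(x − -2) + -2·(y − 1) = 0.
Expanding: -2*x - 2*y - 2 = 0.


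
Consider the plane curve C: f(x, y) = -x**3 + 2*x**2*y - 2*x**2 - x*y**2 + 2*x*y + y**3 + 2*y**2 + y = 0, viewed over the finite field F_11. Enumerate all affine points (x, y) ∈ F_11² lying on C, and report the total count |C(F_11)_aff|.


Affine F_11-points: {(0, 0), (0, 10), (2, 7), (4, 8), (8, 10), (9, 0), (10, 10)}; count = 7.

For each of the 121 pairs (x, y) ∈ F_11², evaluate f(x, y) mod 11. Record the zeros.
  x = 0: [0↦0, 1↦4, 2↦7, 3↦4, 4↦1, 5↦4, 6↦8, 7↦8, 8↦10, 9↦9, 10↦0]  zeros at y ∈ {0, 10}
  x = 1: [0↦8, 1↦4, 2↦8, 3↦4, 4↦9, 5↦7, 6↦4, 7↦6, 8↦8, 9↦5, 10↦3]  zeros at y ∈ ∅
  x = 2: [0↦6, 1↦9, 2↦7, 3↦6, 4↦1, 5↦9, 6↦3, 7↦0, 8↦6, 9↦5, 10↦3]  zeros at y ∈ {7}
  x = 3: [0↦10, 1↦2, 2↦9, 3↦4, 4↦4, 5↦4, 6↦10, 7↦6, 8↦9, 9↦3, 10↦5]  zeros at y ∈ ∅
  x = 4: [0↦3, 1↦10, 2↦8, 3↦3, 4↦1, 5↦8, 6↦8, 7↦7, 8↦0, 9↦4, 10↦3]  zeros at y ∈ {8}
  x = 5: [0↦1, 1↦5, 2↦9, 3↦8, 4↦8, 5↦4, 6↦2, 7↦8, 8↦6, 9↦2, 10↦2]  zeros at y ∈ ∅
  x = 6: [0↦9, 1↦3, 2↦6, 3↦2, 4↦8, 5↦8, 6↦8, 7↦3, 8↦10, 9↦2, 10↦7]  zeros at y ∈ ∅
  x = 7: [0↦10, 1↦9, 2↦4, 3↦1, 4↦6, 5↦3, 6↦9, 7↦8, 8↦6, 9↦9, 10↦1]  zeros at y ∈ ∅
  x = 8: [0↦9, 1↦6, 2↦8, 3↦10, 4↦7, 5↦5, 6↦10, 7↦6, 8↦10, 9↦6, 10↦0]  zeros at y ∈ {10}
  x = 9: [0↦0, 1↦10, 2↦1, 3↦1, 4↦5, 5↦8, 6↦5, 7↦2, 8↦5, 9↦9, 10↦9]  zeros at y ∈ {0}
  x = 10: [0↦10, 1↦4, 2↦10, 3↦1, 4↦5, 5↦6, 6↦10, 7↦1, 8↦7, 9↦1, 10↦0]  zeros at y ∈ {10}
Collecting zeros: affine points = {(0, 0), (0, 10), (2, 7), (4, 8), (8, 10), (9, 0), (10, 10)}.
Total count |C(F_11)_aff| = 7.
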